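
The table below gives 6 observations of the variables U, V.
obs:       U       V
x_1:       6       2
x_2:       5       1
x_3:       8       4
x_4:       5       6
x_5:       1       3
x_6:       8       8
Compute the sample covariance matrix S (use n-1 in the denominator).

Step 1 — column means:
  mean(U) = (6 + 5 + 8 + 5 + 1 + 8) / 6 = 33/6 = 5.5
  mean(V) = (2 + 1 + 4 + 6 + 3 + 8) / 6 = 24/6 = 4

Step 2 — sample covariance S[i,j] = (1/(n-1)) · Σ_k (x_{k,i} - mean_i) · (x_{k,j} - mean_j), with n-1 = 5.
  S[U,U] = ((0.5)·(0.5) + (-0.5)·(-0.5) + (2.5)·(2.5) + (-0.5)·(-0.5) + (-4.5)·(-4.5) + (2.5)·(2.5)) / 5 = 33.5/5 = 6.7
  S[U,V] = ((0.5)·(-2) + (-0.5)·(-3) + (2.5)·(0) + (-0.5)·(2) + (-4.5)·(-1) + (2.5)·(4)) / 5 = 14/5 = 2.8
  S[V,V] = ((-2)·(-2) + (-3)·(-3) + (0)·(0) + (2)·(2) + (-1)·(-1) + (4)·(4)) / 5 = 34/5 = 6.8

S is symmetric (S[j,i] = S[i,j]). Assembling:

S = [[6.7, 2.8],
 [2.8, 6.8]]


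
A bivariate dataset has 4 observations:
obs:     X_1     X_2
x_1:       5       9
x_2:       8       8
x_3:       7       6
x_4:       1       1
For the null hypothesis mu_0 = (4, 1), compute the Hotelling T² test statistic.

Step 1 — sample mean vector:
  mean(X_1) = (5 + 8 + 7 + 1) / 4 = 21/4 = 5.25
  mean(X_2) = (9 + 8 + 6 + 1) / 4 = 24/4 = 6
  x̄ = (5.25, 6),  deviation x̄ - mu_0 = (5.25, 6) - (4, 1) = (1.25, 5).

Step 2 — sample covariance matrix, S[i,j] = (1/(n-1)) · Σ_k (x_{k,i} - mean_i) · (x_{k,j} - mean_j), divisor n-1 = 3:
  S[X_1,X_1] = ((-0.25)·(-0.25) + (2.75)·(2.75) + (1.75)·(1.75) + (-4.25)·(-4.25)) / 3 = 28.75/3 = 9.5833
  S[X_1,X_2] = ((-0.25)·(3) + (2.75)·(2) + (1.75)·(0) + (-4.25)·(-5)) / 3 = 26/3 = 8.6667
  S[X_2,X_2] = ((3)·(3) + (2)·(2) + (0)·(0) + (-5)·(-5)) / 3 = 38/3 = 12.6667
  S = [[9.5833, 8.6667],
 [8.6667, 12.6667]].

Step 3 — invert S. det(S) = 9.5833·12.6667 - (8.6667)² = 46.2778.
  S^{-1} = (1/det) · [[d, -b], [-b, a]] = [[0.2737, -0.1873],
 [-0.1873, 0.2071]].

Step 4 — quadratic form (x̄ - mu_0)^T · S^{-1} · (x̄ - mu_0):
  S^{-1} · (x̄ - mu_0) = (-0.5942, 0.8013),
  (x̄ - mu_0)^T · [...] = (1.25)·(-0.5942) + (5)·(0.8013) = 3.2638.

Step 5 — scale by n: T² = 4 · 3.2638 = 13.0552.

T² ≈ 13.0552


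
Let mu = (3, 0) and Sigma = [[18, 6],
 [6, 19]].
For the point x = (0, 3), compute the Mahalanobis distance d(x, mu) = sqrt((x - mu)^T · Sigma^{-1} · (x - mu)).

Step 1 — centre the observation: (x - mu) = (-3, 3).

Step 2 — invert Sigma. det(Sigma) = 18·19 - (6)² = 306.
  Sigma^{-1} = (1/det) · [[d, -b], [-b, a]] = [[0.0621, -0.0196],
 [-0.0196, 0.0588]].

Step 3 — form the quadratic (x - mu)^T · Sigma^{-1} · (x - mu):
  Sigma^{-1} · (x - mu) = (-0.2451, 0.2353).
  (x - mu)^T · [Sigma^{-1} · (x - mu)] = (-3)·(-0.2451) + (3)·(0.2353) = 1.4412.

Step 4 — take square root: d = √(1.4412) ≈ 1.2005.

d(x, mu) = √(1.4412) ≈ 1.2005


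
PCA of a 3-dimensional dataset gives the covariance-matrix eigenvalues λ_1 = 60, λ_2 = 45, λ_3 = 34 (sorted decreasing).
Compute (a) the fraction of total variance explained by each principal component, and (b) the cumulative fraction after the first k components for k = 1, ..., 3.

Step 1 — total variance = trace(Sigma) = Σ λ_i = 60 + 45 + 34 = 139.

Step 2 — fraction explained by component i = λ_i / Σ λ:
  PC1: 60/139 = 0.4317
  PC2: 45/139 = 0.3237
  PC3: 34/139 = 0.2446

Step 3 — cumulative fraction after k components = (λ_1 + ... + λ_k) / Σ λ:
  k = 1: 60/139 = 0.4317
  k = 2: (60 + 45)/139 = 105/139 = 0.7554
  k = 3: (60 + 45 + 34)/139 = 139/139 = 1

Summary (fraction, with percent):

explained: PC1 0.4317 (43.17%), PC2 0.3237 (32.37%), PC3 0.2446 (24.46%);  cumulative: 0.4317, 0.7554, 1


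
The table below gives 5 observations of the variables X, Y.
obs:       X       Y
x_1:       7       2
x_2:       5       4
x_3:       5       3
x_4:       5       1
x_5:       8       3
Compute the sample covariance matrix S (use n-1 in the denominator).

Step 1 — column means:
  mean(X) = (7 + 5 + 5 + 5 + 8) / 5 = 30/5 = 6
  mean(Y) = (2 + 4 + 3 + 1 + 3) / 5 = 13/5 = 2.6

Step 2 — sample covariance S[i,j] = (1/(n-1)) · Σ_k (x_{k,i} - mean_i) · (x_{k,j} - mean_j), with n-1 = 4.
  S[X,X] = ((1)·(1) + (-1)·(-1) + (-1)·(-1) + (-1)·(-1) + (2)·(2)) / 4 = 8/4 = 2
  S[X,Y] = ((1)·(-0.6) + (-1)·(1.4) + (-1)·(0.4) + (-1)·(-1.6) + (2)·(0.4)) / 4 = 0/4 = 0
  S[Y,Y] = ((-0.6)·(-0.6) + (1.4)·(1.4) + (0.4)·(0.4) + (-1.6)·(-1.6) + (0.4)·(0.4)) / 4 = 5.2/4 = 1.3

S is symmetric (S[j,i] = S[i,j]). Assembling:

S = [[2, 0],
 [0, 1.3]]


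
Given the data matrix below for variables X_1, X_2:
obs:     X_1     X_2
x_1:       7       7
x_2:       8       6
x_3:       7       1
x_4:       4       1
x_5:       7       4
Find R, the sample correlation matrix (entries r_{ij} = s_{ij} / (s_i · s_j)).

Step 1 — column means:
  mean(X_1) = (7 + 8 + 7 + 4 + 7) / 5 = 33/5 = 6.6
  mean(X_2) = (7 + 6 + 1 + 1 + 4) / 5 = 19/5 = 3.8

Step 2 — sample variances and covariances s[i,j] = (1/(n-1)) · Σ_k (x_{k,i} - mean_i) · (x_{k,j} - mean_j), with n-1 = 4:
  s[X_1,X_1] = ((0.4)·(0.4) + (1.4)·(1.4) + (0.4)·(0.4) + (-2.6)·(-2.6) + (0.4)·(0.4)) / 4 = 9.2/4 = 2.3
  s[X_1,X_2] = ((0.4)·(3.2) + (1.4)·(2.2) + (0.4)·(-2.8) + (-2.6)·(-2.8) + (0.4)·(0.2)) / 4 = 10.6/4 = 2.65
  s[X_2,X_2] = ((3.2)·(3.2) + (2.2)·(2.2) + (-2.8)·(-2.8) + (-2.8)·(-2.8) + (0.2)·(0.2)) / 4 = 30.8/4 = 7.7
  Sample standard deviations s_i = √(s[i,i]):
  s(X_1) = √(2.3) = 1.5166
  s(X_2) = √(7.7) = 2.7749

Step 3 — r_{ij} = s_{ij} / (s_i · s_j):
  r[X_1,X_1] = 1 (diagonal).
  r[X_1,X_2] = 2.65 / (1.5166 · 2.7749) = 2.65 / 4.2083 = 0.6297
  r[X_2,X_2] = 1 (diagonal).

R is symmetric with unit diagonal. Assembling:

R = [[1, 0.6297],
 [0.6297, 1]]


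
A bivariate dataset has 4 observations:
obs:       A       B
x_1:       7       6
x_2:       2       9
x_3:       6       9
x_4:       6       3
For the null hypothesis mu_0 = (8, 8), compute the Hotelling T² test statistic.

Step 1 — sample mean vector:
  mean(A) = (7 + 2 + 6 + 6) / 4 = 21/4 = 5.25
  mean(B) = (6 + 9 + 9 + 3) / 4 = 27/4 = 6.75
  x̄ = (5.25, 6.75),  deviation x̄ - mu_0 = (5.25, 6.75) - (8, 8) = (-2.75, -1.25).

Step 2 — sample covariance matrix, S[i,j] = (1/(n-1)) · Σ_k (x_{k,i} - mean_i) · (x_{k,j} - mean_j), divisor n-1 = 3:
  S[A,A] = ((1.75)·(1.75) + (-3.25)·(-3.25) + (0.75)·(0.75) + (0.75)·(0.75)) / 3 = 14.75/3 = 4.9167
  S[A,B] = ((1.75)·(-0.75) + (-3.25)·(2.25) + (0.75)·(2.25) + (0.75)·(-3.75)) / 3 = -9.75/3 = -3.25
  S[B,B] = ((-0.75)·(-0.75) + (2.25)·(2.25) + (2.25)·(2.25) + (-3.75)·(-3.75)) / 3 = 24.75/3 = 8.25
  S = [[4.9167, -3.25],
 [-3.25, 8.25]].

Step 3 — invert S. det(S) = 4.9167·8.25 - (-3.25)² = 30.
  S^{-1} = (1/det) · [[d, -b], [-b, a]] = [[0.275, 0.1083],
 [0.1083, 0.1639]].

Step 4 — quadratic form (x̄ - mu_0)^T · S^{-1} · (x̄ - mu_0):
  S^{-1} · (x̄ - mu_0) = (-0.8917, -0.5028),
  (x̄ - mu_0)^T · [...] = (-2.75)·(-0.8917) + (-1.25)·(-0.5028) = 3.0806.

Step 5 — scale by n: T² = 4 · 3.0806 = 12.3222.

T² ≈ 12.3222


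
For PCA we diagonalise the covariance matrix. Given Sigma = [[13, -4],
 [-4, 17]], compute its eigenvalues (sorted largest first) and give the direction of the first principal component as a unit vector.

Step 1 — characteristic polynomial of 2×2 Sigma:
  det(Sigma - λI) = λ² - trace · λ + det = 0.
  trace = 13 + 17 = 30, det = 13·17 - (-4)² = 205.
Step 2 — discriminant:
  Δ = trace² - 4·det = 900 - 820 = 80.
Step 3 — eigenvalues:
  λ = (trace ± √Δ)/2 = (30 ± 8.9443)/2,
  λ_1 = 19.4721,  λ_2 = 10.5279.

Step 4 — unit eigenvector for λ_1: solve (Sigma - λ_1 I)v = 0. First row:
  (13 - 19.4721)·v_x + (-4)·v_y = 0, i.e. (-6.4721)·v_x + (-4)·v_y = 0,
  so v ∝ (b, λ_1 - a) = (-4, 6.4721); multiply by -1 so the first entry is positive: u = (4, -6.4721).
  ||u|| = √((4)² + (-6.4721)²) = √(57.8885) ≈ 7.6085,
  v_1 = u/||u|| ≈ (0.5257, -0.8507) (||v_1|| = 1).

λ_1 = 19.4721,  λ_2 = 10.5279;  v_1 ≈ (0.5257, -0.8507)


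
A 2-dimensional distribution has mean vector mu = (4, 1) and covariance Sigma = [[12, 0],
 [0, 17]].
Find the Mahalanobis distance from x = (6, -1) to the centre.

Step 1 — centre the observation: (x - mu) = (2, -2).

Step 2 — invert Sigma. det(Sigma) = 12·17 - (0)² = 204.
  Sigma^{-1} = (1/det) · [[d, -b], [-b, a]] = [[0.0833, 0],
 [0, 0.0588]].

Step 3 — form the quadratic (x - mu)^T · Sigma^{-1} · (x - mu):
  Sigma^{-1} · (x - mu) = (0.1667, -0.1176).
  (x - mu)^T · [Sigma^{-1} · (x - mu)] = (2)·(0.1667) + (-2)·(-0.1176) = 0.5686.

Step 4 — take square root: d = √(0.5686) ≈ 0.7541.

d(x, mu) = √(0.5686) ≈ 0.7541


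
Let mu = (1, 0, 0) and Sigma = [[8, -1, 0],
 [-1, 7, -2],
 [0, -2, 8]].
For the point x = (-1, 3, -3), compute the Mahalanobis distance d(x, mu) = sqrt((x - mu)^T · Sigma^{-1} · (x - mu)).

Step 1 — centre the observation: (x - mu) = (-2, 3, -3).

Step 2 — invert Sigma (cofactor / det for 3×3, or solve directly):
  Sigma^{-1} = [[0.1275, 0.0196, 0.0049],
 [0.0196, 0.1569, 0.0392],
 [0.0049, 0.0392, 0.1348]].

Step 3 — form the quadratic (x - mu)^T · Sigma^{-1} · (x - mu):
  Sigma^{-1} · (x - mu) = (-0.2108, 0.3137, -0.2966).
  (x - mu)^T · [Sigma^{-1} · (x - mu)] = (-2)·(-0.2108) + (3)·(0.3137) + (-3)·(-0.2966) = 2.2525.

Step 4 — take square root: d = √(2.2525) ≈ 1.5008.

d(x, mu) = √(2.2525) ≈ 1.5008


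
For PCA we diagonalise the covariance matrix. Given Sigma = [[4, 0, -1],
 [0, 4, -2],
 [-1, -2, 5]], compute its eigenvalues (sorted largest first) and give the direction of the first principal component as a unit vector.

Step 1 — characteristic polynomial p(λ) = det(λI - Sigma) = λ³ - tr·λ² + c_1·λ - det, where tr = trace, c_1 = sum of the principal 2×2 minors, det = det(Sigma):
  tr = 4 + 4 + 5 = 13,
  c_1 = (4·4 - (0)²) + (4·5 - (-1)²) + (4·5 - (-2)²) = 16 + 19 + 16 = 51,
  det = 4·(4·5 - (-2)²) - (0)·((0)·5 - (-2)·(-1)) + (-1)·((0)·(-2) - 4·(-1)) = 4·(16) - (0)·(-2) + (-1)·(4) = 60.
  So p(λ) = λ³ - 13λ² + 51λ - 60.
Step 2 — look for an integer root (rational root theorem: any rational root is an integer divisor of 60). Testing λ = 4:
  p(4) = 64 - 208 + 204 - 60 = 0  ✓
  Dividing out (λ - 4): p(λ) = (λ - 4)(λ² - 9λ + 15).
Step 3 — remaining eigenvalues from the quadratic λ² - 9λ + 15 = 0:
  Δ = 9² - 4·15 = 81 - 60 = 21,  λ = (9 ± √21)/2 = (9 ± 4.5826)/2 ≈ 6.7913 or 2.2087.
  Sorted: λ_1 = 6.7913,  λ_2 = 4,  λ_3 = 2.2087  (check: sum = 13 = tr ✓).

Step 4 — unit eigenvector for λ_1 ≈ 6.7913: v spans the null space of (Sigma - λ_1 I), whose rows are
  r_1 = (-2.7913, 0, -1),  r_2 = (0, -2.7913, -2),  r_3 = (-1, -2, -1.7913).
  v is orthogonal to every row, so take v ∝ r_1 × r_2 = ((0)·(-2) - (-1)·(-2.7913), (-1)·(0) - (-2.7913)·(-2), (-2.7913)·(-2.7913) - (0)·(0)) ≈ (-2.7913, -5.5826, 7.7913).
  Rescale (multiply by -1 so the first nonzero entry is positive): u = (2.7913, 5.5826, -7.7913).
  ||u|| = √((2.7913)² + (5.5826)² + (-7.7913)²) = √(99.6606) ≈ 9.983,  v_1 = u/||u|| ≈ (0.2796, 0.5592, -0.7805) (||v_1|| = 1).

λ_1 = 6.7913,  λ_2 = 4,  λ_3 = 2.2087;  v_1 ≈ (0.2796, 0.5592, -0.7805)


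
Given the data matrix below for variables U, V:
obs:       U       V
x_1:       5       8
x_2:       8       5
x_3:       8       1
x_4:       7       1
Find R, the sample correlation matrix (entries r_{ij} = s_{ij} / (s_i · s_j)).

Step 1 — column means:
  mean(U) = (5 + 8 + 8 + 7) / 4 = 28/4 = 7
  mean(V) = (8 + 5 + 1 + 1) / 4 = 15/4 = 3.75

Step 2 — sample variances and covariances s[i,j] = (1/(n-1)) · Σ_k (x_{k,i} - mean_i) · (x_{k,j} - mean_j), with n-1 = 3:
  s[U,U] = ((-2)·(-2) + (1)·(1) + (1)·(1) + (0)·(0)) / 3 = 6/3 = 2
  s[U,V] = ((-2)·(4.25) + (1)·(1.25) + (1)·(-2.75) + (0)·(-2.75)) / 3 = -10/3 = -3.3333
  s[V,V] = ((4.25)·(4.25) + (1.25)·(1.25) + (-2.75)·(-2.75) + (-2.75)·(-2.75)) / 3 = 34.75/3 = 11.5833
  Sample standard deviations s_i = √(s[i,i]):
  s(U) = √(2) = 1.4142
  s(V) = √(11.5833) = 3.4034

Step 3 — r_{ij} = s_{ij} / (s_i · s_j):
  r[U,U] = 1 (diagonal).
  r[U,V] = -3.3333 / (1.4142 · 3.4034) = -3.3333 / 4.8132 = -0.6925
  r[V,V] = 1 (diagonal).

R is symmetric with unit diagonal. Assembling:

R = [[1, -0.6925],
 [-0.6925, 1]]


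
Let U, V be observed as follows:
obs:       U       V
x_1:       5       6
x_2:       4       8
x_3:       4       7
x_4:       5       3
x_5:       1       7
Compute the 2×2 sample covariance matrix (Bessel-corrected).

Step 1 — column means:
  mean(U) = (5 + 4 + 4 + 5 + 1) / 5 = 19/5 = 3.8
  mean(V) = (6 + 8 + 7 + 3 + 7) / 5 = 31/5 = 6.2

Step 2 — sample covariance S[i,j] = (1/(n-1)) · Σ_k (x_{k,i} - mean_i) · (x_{k,j} - mean_j), with n-1 = 4.
  S[U,U] = ((1.2)·(1.2) + (0.2)·(0.2) + (0.2)·(0.2) + (1.2)·(1.2) + (-2.8)·(-2.8)) / 4 = 10.8/4 = 2.7
  S[U,V] = ((1.2)·(-0.2) + (0.2)·(1.8) + (0.2)·(0.8) + (1.2)·(-3.2) + (-2.8)·(0.8)) / 4 = -5.8/4 = -1.45
  S[V,V] = ((-0.2)·(-0.2) + (1.8)·(1.8) + (0.8)·(0.8) + (-3.2)·(-3.2) + (0.8)·(0.8)) / 4 = 14.8/4 = 3.7

S is symmetric (S[j,i] = S[i,j]). Assembling:

S = [[2.7, -1.45],
 [-1.45, 3.7]]


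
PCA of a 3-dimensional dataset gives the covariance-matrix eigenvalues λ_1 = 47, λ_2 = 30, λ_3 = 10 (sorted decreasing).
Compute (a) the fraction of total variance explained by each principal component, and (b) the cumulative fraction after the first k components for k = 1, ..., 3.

Step 1 — total variance = trace(Sigma) = Σ λ_i = 47 + 30 + 10 = 87.

Step 2 — fraction explained by component i = λ_i / Σ λ:
  PC1: 47/87 = 0.5402
  PC2: 30/87 = 0.3448
  PC3: 10/87 = 0.1149

Step 3 — cumulative fraction after k components = (λ_1 + ... + λ_k) / Σ λ:
  k = 1: 47/87 = 0.5402
  k = 2: (47 + 30)/87 = 77/87 = 0.8851
  k = 3: (47 + 30 + 10)/87 = 87/87 = 1

Summary (fraction, with percent):

explained: PC1 0.5402 (54.02%), PC2 0.3448 (34.48%), PC3 0.1149 (11.49%);  cumulative: 0.5402, 0.8851, 1


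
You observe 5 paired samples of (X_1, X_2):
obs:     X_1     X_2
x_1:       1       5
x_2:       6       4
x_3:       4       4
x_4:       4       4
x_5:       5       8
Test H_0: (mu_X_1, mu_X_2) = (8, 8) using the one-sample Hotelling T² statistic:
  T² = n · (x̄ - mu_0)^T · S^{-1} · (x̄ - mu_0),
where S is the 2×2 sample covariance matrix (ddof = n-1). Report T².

Step 1 — sample mean vector:
  mean(X_1) = (1 + 6 + 4 + 4 + 5) / 5 = 20/5 = 4
  mean(X_2) = (5 + 4 + 4 + 4 + 8) / 5 = 25/5 = 5
  x̄ = (4, 5),  deviation x̄ - mu_0 = (4, 5) - (8, 8) = (-4, -3).

Step 2 — sample covariance matrix, S[i,j] = (1/(n-1)) · Σ_k (x_{k,i} - mean_i) · (x_{k,j} - mean_j), divisor n-1 = 4:
  S[X_1,X_1] = ((-3)·(-3) + (2)·(2) + (0)·(0) + (0)·(0) + (1)·(1)) / 4 = 14/4 = 3.5
  S[X_1,X_2] = ((-3)·(0) + (2)·(-1) + (0)·(-1) + (0)·(-1) + (1)·(3)) / 4 = 1/4 = 0.25
  S[X_2,X_2] = ((0)·(0) + (-1)·(-1) + (-1)·(-1) + (-1)·(-1) + (3)·(3)) / 4 = 12/4 = 3
  S = [[3.5, 0.25],
 [0.25, 3]].

Step 3 — invert S. det(S) = 3.5·3 - (0.25)² = 10.4375.
  S^{-1} = (1/det) · [[d, -b], [-b, a]] = [[0.2874, -0.024],
 [-0.024, 0.3353]].

Step 4 — quadratic form (x̄ - mu_0)^T · S^{-1} · (x̄ - mu_0):
  S^{-1} · (x̄ - mu_0) = (-1.0778, -0.9102),
  (x̄ - mu_0)^T · [...] = (-4)·(-1.0778) + (-3)·(-0.9102) = 7.0419.

Step 5 — scale by n: T² = 5 · 7.0419 = 35.2096.

T² ≈ 35.2096


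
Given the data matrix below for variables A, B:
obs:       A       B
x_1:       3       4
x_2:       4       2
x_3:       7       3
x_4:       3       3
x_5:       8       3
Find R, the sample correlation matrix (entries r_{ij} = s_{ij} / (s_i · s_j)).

Step 1 — column means:
  mean(A) = (3 + 4 + 7 + 3 + 8) / 5 = 25/5 = 5
  mean(B) = (4 + 2 + 3 + 3 + 3) / 5 = 15/5 = 3

Step 2 — sample variances and covariances s[i,j] = (1/(n-1)) · Σ_k (x_{k,i} - mean_i) · (x_{k,j} - mean_j), with n-1 = 4:
  s[A,A] = ((-2)·(-2) + (-1)·(-1) + (2)·(2) + (-2)·(-2) + (3)·(3)) / 4 = 22/4 = 5.5
  s[A,B] = ((-2)·(1) + (-1)·(-1) + (2)·(0) + (-2)·(0) + (3)·(0)) / 4 = -1/4 = -0.25
  s[B,B] = ((1)·(1) + (-1)·(-1) + (0)·(0) + (0)·(0) + (0)·(0)) / 4 = 2/4 = 0.5
  Sample standard deviations s_i = √(s[i,i]):
  s(A) = √(5.5) = 2.3452
  s(B) = √(0.5) = 0.7071

Step 3 — r_{ij} = s_{ij} / (s_i · s_j):
  r[A,A] = 1 (diagonal).
  r[A,B] = -0.25 / (2.3452 · 0.7071) = -0.25 / 1.6583 = -0.1508
  r[B,B] = 1 (diagonal).

R is symmetric with unit diagonal. Assembling:

R = [[1, -0.1508],
 [-0.1508, 1]]


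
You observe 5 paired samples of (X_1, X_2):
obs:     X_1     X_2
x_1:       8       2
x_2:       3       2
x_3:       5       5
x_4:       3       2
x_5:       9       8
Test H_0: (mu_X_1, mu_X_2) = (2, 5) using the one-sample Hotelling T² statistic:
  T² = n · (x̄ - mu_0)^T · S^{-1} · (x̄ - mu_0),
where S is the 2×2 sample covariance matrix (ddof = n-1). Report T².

Step 1 — sample mean vector:
  mean(X_1) = (8 + 3 + 5 + 3 + 9) / 5 = 28/5 = 5.6
  mean(X_2) = (2 + 2 + 5 + 2 + 8) / 5 = 19/5 = 3.8
  x̄ = (5.6, 3.8),  deviation x̄ - mu_0 = (5.6, 3.8) - (2, 5) = (3.6, -1.2).

Step 2 — sample covariance matrix, S[i,j] = (1/(n-1)) · Σ_k (x_{k,i} - mean_i) · (x_{k,j} - mean_j), divisor n-1 = 4:
  S[X_1,X_1] = ((2.4)·(2.4) + (-2.6)·(-2.6) + (-0.6)·(-0.6) + (-2.6)·(-2.6) + (3.4)·(3.4)) / 4 = 31.2/4 = 7.8
  S[X_1,X_2] = ((2.4)·(-1.8) + (-2.6)·(-1.8) + (-0.6)·(1.2) + (-2.6)·(-1.8) + (3.4)·(4.2)) / 4 = 18.6/4 = 4.65
  S[X_2,X_2] = ((-1.8)·(-1.8) + (-1.8)·(-1.8) + (1.2)·(1.2) + (-1.8)·(-1.8) + (4.2)·(4.2)) / 4 = 28.8/4 = 7.2
  S = [[7.8, 4.65],
 [4.65, 7.2]].

Step 3 — invert S. det(S) = 7.8·7.2 - (4.65)² = 34.5375.
  S^{-1} = (1/det) · [[d, -b], [-b, a]] = [[0.2085, -0.1346],
 [-0.1346, 0.2258]].

Step 4 — quadratic form (x̄ - mu_0)^T · S^{-1} · (x̄ - mu_0):
  S^{-1} · (x̄ - mu_0) = (0.9121, -0.7557),
  (x̄ - mu_0)^T · [...] = (3.6)·(0.9121) + (-1.2)·(-0.7557) = 4.1902.

Step 5 — scale by n: T² = 5 · 4.1902 = 20.9511.

T² ≈ 20.9511


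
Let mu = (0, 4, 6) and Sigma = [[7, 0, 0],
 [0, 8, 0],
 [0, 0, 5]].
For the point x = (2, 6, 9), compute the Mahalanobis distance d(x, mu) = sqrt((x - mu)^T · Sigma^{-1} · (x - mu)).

Step 1 — centre the observation: (x - mu) = (2, 2, 3).

Step 2 — invert Sigma (cofactor / det for 3×3, or solve directly):
  Sigma^{-1} = [[0.1429, 0, 0],
 [0, 0.125, 0],
 [0, 0, 0.2]].

Step 3 — form the quadratic (x - mu)^T · Sigma^{-1} · (x - mu):
  Sigma^{-1} · (x - mu) = (0.2857, 0.25, 0.6).
  (x - mu)^T · [Sigma^{-1} · (x - mu)] = (2)·(0.2857) + (2)·(0.25) + (3)·(0.6) = 2.8714.

Step 4 — take square root: d = √(2.8714) ≈ 1.6945.

d(x, mu) = √(2.8714) ≈ 1.6945


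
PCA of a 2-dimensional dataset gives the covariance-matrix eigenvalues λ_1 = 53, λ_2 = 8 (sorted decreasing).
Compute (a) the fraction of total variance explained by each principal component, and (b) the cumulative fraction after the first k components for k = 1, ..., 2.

Step 1 — total variance = trace(Sigma) = Σ λ_i = 53 + 8 = 61.

Step 2 — fraction explained by component i = λ_i / Σ λ:
  PC1: 53/61 = 0.8689
  PC2: 8/61 = 0.1311

Step 3 — cumulative fraction after k components = (λ_1 + ... + λ_k) / Σ λ:
  k = 1: 53/61 = 0.8689
  k = 2: (53 + 8)/61 = 61/61 = 1

Summary (fraction, with percent):

explained: PC1 0.8689 (86.89%), PC2 0.1311 (13.11%);  cumulative: 0.8689, 1


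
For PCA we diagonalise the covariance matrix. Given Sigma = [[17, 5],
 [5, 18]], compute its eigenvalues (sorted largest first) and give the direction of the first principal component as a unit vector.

Step 1 — characteristic polynomial of 2×2 Sigma:
  det(Sigma - λI) = λ² - trace · λ + det = 0.
  trace = 17 + 18 = 35, det = 17·18 - (5)² = 281.
Step 2 — discriminant:
  Δ = trace² - 4·det = 1225 - 1124 = 101.
Step 3 — eigenvalues:
  λ = (trace ± √Δ)/2 = (35 ± 10.0499)/2,
  λ_1 = 22.5249,  λ_2 = 12.4751.

Step 4 — unit eigenvector for λ_1: solve (Sigma - λ_1 I)v = 0. First row:
  (17 - 22.5249)·v_x + (5)·v_y = 0, i.e. (-5.5249)·v_x + (5)·v_y = 0,
  so v ∝ (b, λ_1 - a) = (5, 5.5249) = u.
  ||u|| = √((5)² + (5.5249)²) = √(55.5249) ≈ 7.4515,
  v_1 = u/||u|| ≈ (0.671, 0.7415) (||v_1|| = 1).

λ_1 = 22.5249,  λ_2 = 12.4751;  v_1 ≈ (0.671, 0.7415)


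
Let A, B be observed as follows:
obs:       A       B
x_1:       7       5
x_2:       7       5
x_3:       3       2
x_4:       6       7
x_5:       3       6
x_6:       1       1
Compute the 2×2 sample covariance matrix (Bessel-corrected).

Step 1 — column means:
  mean(A) = (7 + 7 + 3 + 6 + 3 + 1) / 6 = 27/6 = 4.5
  mean(B) = (5 + 5 + 2 + 7 + 6 + 1) / 6 = 26/6 = 4.3333

Step 2 — sample covariance S[i,j] = (1/(n-1)) · Σ_k (x_{k,i} - mean_i) · (x_{k,j} - mean_j), with n-1 = 5.
  S[A,A] = ((2.5)·(2.5) + (2.5)·(2.5) + (-1.5)·(-1.5) + (1.5)·(1.5) + (-1.5)·(-1.5) + (-3.5)·(-3.5)) / 5 = 31.5/5 = 6.3
  S[A,B] = ((2.5)·(0.6667) + (2.5)·(0.6667) + (-1.5)·(-2.3333) + (1.5)·(2.6667) + (-1.5)·(1.6667) + (-3.5)·(-3.3333)) / 5 = 20/5 = 4
  S[B,B] = ((0.6667)·(0.6667) + (0.6667)·(0.6667) + (-2.3333)·(-2.3333) + (2.6667)·(2.6667) + (1.6667)·(1.6667) + (-3.3333)·(-3.3333)) / 5 = 27.3333/5 = 5.4667

S is symmetric (S[j,i] = S[i,j]). Assembling:

S = [[6.3, 4],
 [4, 5.4667]]


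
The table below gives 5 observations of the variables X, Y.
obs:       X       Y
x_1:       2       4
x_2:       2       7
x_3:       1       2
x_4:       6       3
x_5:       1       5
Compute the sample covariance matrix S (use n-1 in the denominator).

Step 1 — column means:
  mean(X) = (2 + 2 + 1 + 6 + 1) / 5 = 12/5 = 2.4
  mean(Y) = (4 + 7 + 2 + 3 + 5) / 5 = 21/5 = 4.2

Step 2 — sample covariance S[i,j] = (1/(n-1)) · Σ_k (x_{k,i} - mean_i) · (x_{k,j} - mean_j), with n-1 = 4.
  S[X,X] = ((-0.4)·(-0.4) + (-0.4)·(-0.4) + (-1.4)·(-1.4) + (3.6)·(3.6) + (-1.4)·(-1.4)) / 4 = 17.2/4 = 4.3
  S[X,Y] = ((-0.4)·(-0.2) + (-0.4)·(2.8) + (-1.4)·(-2.2) + (3.6)·(-1.2) + (-1.4)·(0.8)) / 4 = -3.4/4 = -0.85
  S[Y,Y] = ((-0.2)·(-0.2) + (2.8)·(2.8) + (-2.2)·(-2.2) + (-1.2)·(-1.2) + (0.8)·(0.8)) / 4 = 14.8/4 = 3.7

S is symmetric (S[j,i] = S[i,j]). Assembling:

S = [[4.3, -0.85],
 [-0.85, 3.7]]


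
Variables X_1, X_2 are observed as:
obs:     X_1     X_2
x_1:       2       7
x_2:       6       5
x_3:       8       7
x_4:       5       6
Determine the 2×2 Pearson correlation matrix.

Step 1 — column means:
  mean(X_1) = (2 + 6 + 8 + 5) / 4 = 21/4 = 5.25
  mean(X_2) = (7 + 5 + 7 + 6) / 4 = 25/4 = 6.25

Step 2 — sample variances and covariances s[i,j] = (1/(n-1)) · Σ_k (x_{k,i} - mean_i) · (x_{k,j} - mean_j), with n-1 = 3:
  s[X_1,X_1] = ((-3.25)·(-3.25) + (0.75)·(0.75) + (2.75)·(2.75) + (-0.25)·(-0.25)) / 3 = 18.75/3 = 6.25
  s[X_1,X_2] = ((-3.25)·(0.75) + (0.75)·(-1.25) + (2.75)·(0.75) + (-0.25)·(-0.25)) / 3 = -1.25/3 = -0.4167
  s[X_2,X_2] = ((0.75)·(0.75) + (-1.25)·(-1.25) + (0.75)·(0.75) + (-0.25)·(-0.25)) / 3 = 2.75/3 = 0.9167
  Sample standard deviations s_i = √(s[i,i]):
  s(X_1) = √(6.25) = 2.5
  s(X_2) = √(0.9167) = 0.9574

Step 3 — r_{ij} = s_{ij} / (s_i · s_j):
  r[X_1,X_1] = 1 (diagonal).
  r[X_1,X_2] = -0.4167 / (2.5 · 0.9574) = -0.4167 / 2.3936 = -0.1741
  r[X_2,X_2] = 1 (diagonal).

R is symmetric with unit diagonal. Assembling:

R = [[1, -0.1741],
 [-0.1741, 1]]


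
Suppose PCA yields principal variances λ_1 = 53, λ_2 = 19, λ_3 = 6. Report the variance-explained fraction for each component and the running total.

Step 1 — total variance = trace(Sigma) = Σ λ_i = 53 + 19 + 6 = 78.

Step 2 — fraction explained by component i = λ_i / Σ λ:
  PC1: 53/78 = 0.6795
  PC2: 19/78 = 0.2436
  PC3: 6/78 = 0.0769

Step 3 — cumulative fraction after k components = (λ_1 + ... + λ_k) / Σ λ:
  k = 1: 53/78 = 0.6795
  k = 2: (53 + 19)/78 = 72/78 = 0.9231
  k = 3: (53 + 19 + 6)/78 = 78/78 = 1

Summary (fraction, with percent):

explained: PC1 0.6795 (67.95%), PC2 0.2436 (24.36%), PC3 0.0769 (7.69%);  cumulative: 0.6795, 0.9231, 1


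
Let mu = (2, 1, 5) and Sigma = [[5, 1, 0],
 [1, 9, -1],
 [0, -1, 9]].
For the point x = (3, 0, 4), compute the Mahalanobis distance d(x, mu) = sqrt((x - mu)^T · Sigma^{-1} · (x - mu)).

Step 1 — centre the observation: (x - mu) = (1, -1, -1).

Step 2 — invert Sigma (cofactor / det for 3×3, or solve directly):
  Sigma^{-1} = [[0.2046, -0.023, -0.0026],
 [-0.023, 0.1151, 0.0128],
 [-0.0026, 0.0128, 0.1125]].

Step 3 — form the quadratic (x - mu)^T · Sigma^{-1} · (x - mu):
  Sigma^{-1} · (x - mu) = (0.2302, -0.1509, -0.1279).
  (x - mu)^T · [Sigma^{-1} · (x - mu)] = (1)·(0.2302) + (-1)·(-0.1509) + (-1)·(-0.1279) = 0.509.

Step 4 — take square root: d = √(0.509) ≈ 0.7134.

d(x, mu) = √(0.509) ≈ 0.7134


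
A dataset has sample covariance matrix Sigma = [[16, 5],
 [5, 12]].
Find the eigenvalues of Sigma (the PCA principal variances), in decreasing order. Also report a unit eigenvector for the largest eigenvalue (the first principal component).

Step 1 — characteristic polynomial of 2×2 Sigma:
  det(Sigma - λI) = λ² - trace · λ + det = 0.
  trace = 16 + 12 = 28, det = 16·12 - (5)² = 167.
Step 2 — discriminant:
  Δ = trace² - 4·det = 784 - 668 = 116.
Step 3 — eigenvalues:
  λ = (trace ± √Δ)/2 = (28 ± 10.7703)/2,
  λ_1 = 19.3852,  λ_2 = 8.6148.

Step 4 — unit eigenvector for λ_1: solve (Sigma - λ_1 I)v = 0. First row:
  (16 - 19.3852)·v_x + (5)·v_y = 0, i.e. (-3.3852)·v_x + (5)·v_y = 0,
  so v ∝ (b, λ_1 - a) = (5, 3.3852) = u.
  ||u|| = √((5)² + (3.3852)²) = √(36.4593) ≈ 6.0382,
  v_1 = u/||u|| ≈ (0.8281, 0.5606) (||v_1|| = 1).

λ_1 = 19.3852,  λ_2 = 8.6148;  v_1 ≈ (0.8281, 0.5606)


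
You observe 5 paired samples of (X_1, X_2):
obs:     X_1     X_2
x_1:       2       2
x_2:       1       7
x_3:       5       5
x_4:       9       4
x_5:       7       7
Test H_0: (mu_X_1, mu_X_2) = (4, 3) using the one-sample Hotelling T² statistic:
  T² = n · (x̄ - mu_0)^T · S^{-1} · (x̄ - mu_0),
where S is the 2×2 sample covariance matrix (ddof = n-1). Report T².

Step 1 — sample mean vector:
  mean(X_1) = (2 + 1 + 5 + 9 + 7) / 5 = 24/5 = 4.8
  mean(X_2) = (2 + 7 + 5 + 4 + 7) / 5 = 25/5 = 5
  x̄ = (4.8, 5),  deviation x̄ - mu_0 = (4.8, 5) - (4, 3) = (0.8, 2).

Step 2 — sample covariance matrix, S[i,j] = (1/(n-1)) · Σ_k (x_{k,i} - mean_i) · (x_{k,j} - mean_j), divisor n-1 = 4:
  S[X_1,X_1] = ((-2.8)·(-2.8) + (-3.8)·(-3.8) + (0.2)·(0.2) + (4.2)·(4.2) + (2.2)·(2.2)) / 4 = 44.8/4 = 11.2
  S[X_1,X_2] = ((-2.8)·(-3) + (-3.8)·(2) + (0.2)·(0) + (4.2)·(-1) + (2.2)·(2)) / 4 = 1/4 = 0.25
  S[X_2,X_2] = ((-3)·(-3) + (2)·(2) + (0)·(0) + (-1)·(-1) + (2)·(2)) / 4 = 18/4 = 4.5
  S = [[11.2, 0.25],
 [0.25, 4.5]].

Step 3 — invert S. det(S) = 11.2·4.5 - (0.25)² = 50.3375.
  S^{-1} = (1/det) · [[d, -b], [-b, a]] = [[0.0894, -0.005],
 [-0.005, 0.2225]].

Step 4 — quadratic form (x̄ - mu_0)^T · S^{-1} · (x̄ - mu_0):
  S^{-1} · (x̄ - mu_0) = (0.0616, 0.441),
  (x̄ - mu_0)^T · [...] = (0.8)·(0.0616) + (2)·(0.441) = 0.9313.

Step 5 — scale by n: T² = 5 · 0.9313 = 4.6566.

T² ≈ 4.6566


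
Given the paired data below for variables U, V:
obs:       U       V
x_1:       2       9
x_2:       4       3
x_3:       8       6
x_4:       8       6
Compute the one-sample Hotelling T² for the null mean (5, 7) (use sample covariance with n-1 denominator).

Step 1 — sample mean vector:
  mean(U) = (2 + 4 + 8 + 8) / 4 = 22/4 = 5.5
  mean(V) = (9 + 3 + 6 + 6) / 4 = 24/4 = 6
  x̄ = (5.5, 6),  deviation x̄ - mu_0 = (5.5, 6) - (5, 7) = (0.5, -1).

Step 2 — sample covariance matrix, S[i,j] = (1/(n-1)) · Σ_k (x_{k,i} - mean_i) · (x_{k,j} - mean_j), divisor n-1 = 3:
  S[U,U] = ((-3.5)·(-3.5) + (-1.5)·(-1.5) + (2.5)·(2.5) + (2.5)·(2.5)) / 3 = 27/3 = 9
  S[U,V] = ((-3.5)·(3) + (-1.5)·(-3) + (2.5)·(0) + (2.5)·(0)) / 3 = -6/3 = -2
  S[V,V] = ((3)·(3) + (-3)·(-3) + (0)·(0) + (0)·(0)) / 3 = 18/3 = 6
  S = [[9, -2],
 [-2, 6]].

Step 3 — invert S. det(S) = 9·6 - (-2)² = 50.
  S^{-1} = (1/det) · [[d, -b], [-b, a]] = [[0.12, 0.04],
 [0.04, 0.18]].

Step 4 — quadratic form (x̄ - mu_0)^T · S^{-1} · (x̄ - mu_0):
  S^{-1} · (x̄ - mu_0) = (0.02, -0.16),
  (x̄ - mu_0)^T · [...] = (0.5)·(0.02) + (-1)·(-0.16) = 0.17.

Step 5 — scale by n: T² = 4 · 0.17 = 0.68.

T² ≈ 0.68


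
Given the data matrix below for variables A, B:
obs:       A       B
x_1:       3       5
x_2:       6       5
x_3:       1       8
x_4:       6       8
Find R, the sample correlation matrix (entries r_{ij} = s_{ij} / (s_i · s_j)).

Step 1 — column means:
  mean(A) = (3 + 6 + 1 + 6) / 4 = 16/4 = 4
  mean(B) = (5 + 5 + 8 + 8) / 4 = 26/4 = 6.5

Step 2 — sample variances and covariances s[i,j] = (1/(n-1)) · Σ_k (x_{k,i} - mean_i) · (x_{k,j} - mean_j), with n-1 = 3:
  s[A,A] = ((-1)·(-1) + (2)·(2) + (-3)·(-3) + (2)·(2)) / 3 = 18/3 = 6
  s[A,B] = ((-1)·(-1.5) + (2)·(-1.5) + (-3)·(1.5) + (2)·(1.5)) / 3 = -3/3 = -1
  s[B,B] = ((-1.5)·(-1.5) + (-1.5)·(-1.5) + (1.5)·(1.5) + (1.5)·(1.5)) / 3 = 9/3 = 3
  Sample standard deviations s_i = √(s[i,i]):
  s(A) = √(6) = 2.4495
  s(B) = √(3) = 1.7321

Step 3 — r_{ij} = s_{ij} / (s_i · s_j):
  r[A,A] = 1 (diagonal).
  r[A,B] = -1 / (2.4495 · 1.7321) = -1 / 4.2426 = -0.2357
  r[B,B] = 1 (diagonal).

R is symmetric with unit diagonal. Assembling:

R = [[1, -0.2357],
 [-0.2357, 1]]


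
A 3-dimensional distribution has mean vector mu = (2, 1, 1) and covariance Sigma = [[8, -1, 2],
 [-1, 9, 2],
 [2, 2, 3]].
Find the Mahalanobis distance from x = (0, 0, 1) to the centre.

Step 1 — centre the observation: (x - mu) = (-2, -1, 0).

Step 2 — invert Sigma (cofactor / det for 3×3, or solve directly):
  Sigma^{-1} = [[0.1679, 0.0511, -0.146],
 [0.0511, 0.146, -0.1314],
 [-0.146, -0.1314, 0.5182]].

Step 3 — form the quadratic (x - mu)^T · Sigma^{-1} · (x - mu):
  Sigma^{-1} · (x - mu) = (-0.3869, -0.2482, 0.4234).
  (x - mu)^T · [Sigma^{-1} · (x - mu)] = (-2)·(-0.3869) + (-1)·(-0.2482) + (0)·(0.4234) = 1.0219.

Step 4 — take square root: d = √(1.0219) ≈ 1.0109.

d(x, mu) = √(1.0219) ≈ 1.0109


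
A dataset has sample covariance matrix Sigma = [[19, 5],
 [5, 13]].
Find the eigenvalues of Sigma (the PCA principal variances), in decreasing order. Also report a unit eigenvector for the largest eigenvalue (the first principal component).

Step 1 — characteristic polynomial of 2×2 Sigma:
  det(Sigma - λI) = λ² - trace · λ + det = 0.
  trace = 19 + 13 = 32, det = 19·13 - (5)² = 222.
Step 2 — discriminant:
  Δ = trace² - 4·det = 1024 - 888 = 136.
Step 3 — eigenvalues:
  λ = (trace ± √Δ)/2 = (32 ± 11.6619)/2,
  λ_1 = 21.831,  λ_2 = 10.169.

Step 4 — unit eigenvector for λ_1: solve (Sigma - λ_1 I)v = 0. First row:
  (19 - 21.831)·v_x + (5)·v_y = 0, i.e. (-2.831)·v_x + (5)·v_y = 0,
  so v ∝ (b, λ_1 - a) = (5, 2.831) = u.
  ||u|| = √((5)² + (2.831)²) = √(33.0143) ≈ 5.7458,
  v_1 = u/||u|| ≈ (0.8702, 0.4927) (||v_1|| = 1).

λ_1 = 21.831,  λ_2 = 10.169;  v_1 ≈ (0.8702, 0.4927)


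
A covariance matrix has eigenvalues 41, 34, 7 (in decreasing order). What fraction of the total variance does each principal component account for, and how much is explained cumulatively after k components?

Step 1 — total variance = trace(Sigma) = Σ λ_i = 41 + 34 + 7 = 82.

Step 2 — fraction explained by component i = λ_i / Σ λ:
  PC1: 41/82 = 0.5
  PC2: 34/82 = 0.4146
  PC3: 7/82 = 0.0854

Step 3 — cumulative fraction after k components = (λ_1 + ... + λ_k) / Σ λ:
  k = 1: 41/82 = 0.5
  k = 2: (41 + 34)/82 = 75/82 = 0.9146
  k = 3: (41 + 34 + 7)/82 = 82/82 = 1

Summary (fraction, with percent):

explained: PC1 0.5 (50%), PC2 0.4146 (41.46%), PC3 0.0854 (8.54%);  cumulative: 0.5, 0.9146, 1


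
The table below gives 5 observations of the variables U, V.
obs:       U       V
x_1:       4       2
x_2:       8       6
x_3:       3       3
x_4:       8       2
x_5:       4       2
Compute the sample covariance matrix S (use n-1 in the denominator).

Step 1 — column means:
  mean(U) = (4 + 8 + 3 + 8 + 4) / 5 = 27/5 = 5.4
  mean(V) = (2 + 6 + 3 + 2 + 2) / 5 = 15/5 = 3

Step 2 — sample covariance S[i,j] = (1/(n-1)) · Σ_k (x_{k,i} - mean_i) · (x_{k,j} - mean_j), with n-1 = 4.
  S[U,U] = ((-1.4)·(-1.4) + (2.6)·(2.6) + (-2.4)·(-2.4) + (2.6)·(2.6) + (-1.4)·(-1.4)) / 4 = 23.2/4 = 5.8
  S[U,V] = ((-1.4)·(-1) + (2.6)·(3) + (-2.4)·(0) + (2.6)·(-1) + (-1.4)·(-1)) / 4 = 8/4 = 2
  S[V,V] = ((-1)·(-1) + (3)·(3) + (0)·(0) + (-1)·(-1) + (-1)·(-1)) / 4 = 12/4 = 3

S is symmetric (S[j,i] = S[i,j]). Assembling:

S = [[5.8, 2],
 [2, 3]]


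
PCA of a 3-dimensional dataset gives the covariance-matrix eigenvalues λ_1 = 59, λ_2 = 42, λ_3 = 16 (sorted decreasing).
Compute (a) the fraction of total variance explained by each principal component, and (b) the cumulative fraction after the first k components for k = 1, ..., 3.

Step 1 — total variance = trace(Sigma) = Σ λ_i = 59 + 42 + 16 = 117.

Step 2 — fraction explained by component i = λ_i / Σ λ:
  PC1: 59/117 = 0.5043
  PC2: 42/117 = 0.359
  PC3: 16/117 = 0.1368

Step 3 — cumulative fraction after k components = (λ_1 + ... + λ_k) / Σ λ:
  k = 1: 59/117 = 0.5043
  k = 2: (59 + 42)/117 = 101/117 = 0.8632
  k = 3: (59 + 42 + 16)/117 = 117/117 = 1

Summary (fraction, with percent):

explained: PC1 0.5043 (50.43%), PC2 0.359 (35.9%), PC3 0.1368 (13.68%);  cumulative: 0.5043, 0.8632, 1


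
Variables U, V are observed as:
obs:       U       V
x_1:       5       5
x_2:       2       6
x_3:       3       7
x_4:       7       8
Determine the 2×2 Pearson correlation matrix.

Step 1 — column means:
  mean(U) = (5 + 2 + 3 + 7) / 4 = 17/4 = 4.25
  mean(V) = (5 + 6 + 7 + 8) / 4 = 26/4 = 6.5

Step 2 — sample variances and covariances s[i,j] = (1/(n-1)) · Σ_k (x_{k,i} - mean_i) · (x_{k,j} - mean_j), with n-1 = 3:
  s[U,U] = ((0.75)·(0.75) + (-2.25)·(-2.25) + (-1.25)·(-1.25) + (2.75)·(2.75)) / 3 = 14.75/3 = 4.9167
  s[U,V] = ((0.75)·(-1.5) + (-2.25)·(-0.5) + (-1.25)·(0.5) + (2.75)·(1.5)) / 3 = 3.5/3 = 1.1667
  s[V,V] = ((-1.5)·(-1.5) + (-0.5)·(-0.5) + (0.5)·(0.5) + (1.5)·(1.5)) / 3 = 5/3 = 1.6667
  Sample standard deviations s_i = √(s[i,i]):
  s(U) = √(4.9167) = 2.2174
  s(V) = √(1.6667) = 1.291

Step 3 — r_{ij} = s_{ij} / (s_i · s_j):
  r[U,U] = 1 (diagonal).
  r[U,V] = 1.1667 / (2.2174 · 1.291) = 1.1667 / 2.8626 = 0.4076
  r[V,V] = 1 (diagonal).

R is symmetric with unit diagonal. Assembling:

R = [[1, 0.4076],
 [0.4076, 1]]


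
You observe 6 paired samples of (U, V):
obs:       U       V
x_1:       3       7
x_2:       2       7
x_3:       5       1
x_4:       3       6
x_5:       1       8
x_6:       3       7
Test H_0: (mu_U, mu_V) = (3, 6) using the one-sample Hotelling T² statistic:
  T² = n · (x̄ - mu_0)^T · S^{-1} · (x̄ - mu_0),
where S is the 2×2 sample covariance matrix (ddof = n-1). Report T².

Step 1 — sample mean vector:
  mean(U) = (3 + 2 + 5 + 3 + 1 + 3) / 6 = 17/6 = 2.8333
  mean(V) = (7 + 7 + 1 + 6 + 8 + 7) / 6 = 36/6 = 6
  x̄ = (2.8333, 6),  deviation x̄ - mu_0 = (2.8333, 6) - (3, 6) = (-0.1667, 0).

Step 2 — sample covariance matrix, S[i,j] = (1/(n-1)) · Σ_k (x_{k,i} - mean_i) · (x_{k,j} - mean_j), divisor n-1 = 5:
  S[U,U] = ((0.1667)·(0.1667) + (-0.8333)·(-0.8333) + (2.1667)·(2.1667) + (0.1667)·(0.1667) + (-1.8333)·(-1.8333) + (0.1667)·(0.1667)) / 5 = 8.8333/5 = 1.7667
  S[U,V] = ((0.1667)·(1) + (-0.8333)·(1) + (2.1667)·(-5) + (0.1667)·(0) + (-1.8333)·(2) + (0.1667)·(1)) / 5 = -15/5 = -3
  S[V,V] = ((1)·(1) + (1)·(1) + (-5)·(-5) + (0)·(0) + (2)·(2) + (1)·(1)) / 5 = 32/5 = 6.4
  S = [[1.7667, -3],
 [-3, 6.4]].

Step 3 — invert S. det(S) = 1.7667·6.4 - (-3)² = 2.3067.
  S^{-1} = (1/det) · [[d, -b], [-b, a]] = [[2.7746, 1.3006],
 [1.3006, 0.7659]].

Step 4 — quadratic form (x̄ - mu_0)^T · S^{-1} · (x̄ - mu_0):
  S^{-1} · (x̄ - mu_0) = (-0.4624, -0.2168),
  (x̄ - mu_0)^T · [...] = (-0.1667)·(-0.4624) + (0)·(-0.2168) = 0.0771.

Step 5 — scale by n: T² = 6 · 0.0771 = 0.4624.

T² ≈ 0.4624


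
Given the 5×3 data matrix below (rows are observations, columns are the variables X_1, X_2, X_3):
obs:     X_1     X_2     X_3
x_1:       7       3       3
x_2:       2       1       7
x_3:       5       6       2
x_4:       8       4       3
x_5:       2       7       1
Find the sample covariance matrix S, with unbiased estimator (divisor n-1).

Step 1 — column means:
  mean(X_1) = (7 + 2 + 5 + 8 + 2) / 5 = 24/5 = 4.8
  mean(X_2) = (3 + 1 + 6 + 4 + 7) / 5 = 21/5 = 4.2
  mean(X_3) = (3 + 7 + 2 + 3 + 1) / 5 = 16/5 = 3.2

Step 2 — sample covariance S[i,j] = (1/(n-1)) · Σ_k (x_{k,i} - mean_i) · (x_{k,j} - mean_j), with n-1 = 4.
  S[X_1,X_1] = ((2.2)·(2.2) + (-2.8)·(-2.8) + (0.2)·(0.2) + (3.2)·(3.2) + (-2.8)·(-2.8)) / 4 = 30.8/4 = 7.7
  S[X_1,X_2] = ((2.2)·(-1.2) + (-2.8)·(-3.2) + (0.2)·(1.8) + (3.2)·(-0.2) + (-2.8)·(2.8)) / 4 = -1.8/4 = -0.45
  S[X_1,X_3] = ((2.2)·(-0.2) + (-2.8)·(3.8) + (0.2)·(-1.2) + (3.2)·(-0.2) + (-2.8)·(-2.2)) / 4 = -5.8/4 = -1.45
  S[X_2,X_2] = ((-1.2)·(-1.2) + (-3.2)·(-3.2) + (1.8)·(1.8) + (-0.2)·(-0.2) + (2.8)·(2.8)) / 4 = 22.8/4 = 5.7
  S[X_2,X_3] = ((-1.2)·(-0.2) + (-3.2)·(3.8) + (1.8)·(-1.2) + (-0.2)·(-0.2) + (2.8)·(-2.2)) / 4 = -20.2/4 = -5.05
  S[X_3,X_3] = ((-0.2)·(-0.2) + (3.8)·(3.8) + (-1.2)·(-1.2) + (-0.2)·(-0.2) + (-2.2)·(-2.2)) / 4 = 20.8/4 = 5.2

S is symmetric (S[j,i] = S[i,j]). Assembling:

S = [[7.7, -0.45, -1.45],
 [-0.45, 5.7, -5.05],
 [-1.45, -5.05, 5.2]]


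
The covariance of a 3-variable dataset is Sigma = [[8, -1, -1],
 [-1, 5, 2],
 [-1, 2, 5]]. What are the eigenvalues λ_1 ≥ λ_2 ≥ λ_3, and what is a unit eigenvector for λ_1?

Step 1 — characteristic polynomial p(λ) = det(λI - Sigma) = λ³ - tr·λ² + c_1·λ - det, where tr = trace, c_1 = sum of the principal 2×2 minors, det = det(Sigma):
  tr = 8 + 5 + 5 = 18,
  c_1 = (8·5 - (-1)²) + (8·5 - (-1)²) + (5·5 - (2)²) = 39 + 39 + 21 = 99,
  det = 8·(5·5 - (2)²) - (-1)·((-1)·5 - (2)·(-1)) + (-1)·((-1)·(2) - 5·(-1)) = 8·(21) - (-1)·(-3) + (-1)·(3) = 162.
  So p(λ) = λ³ - 18λ² + 99λ - 162.
Step 2 — look for an integer root (rational root theorem: any rational root is an integer divisor of 162). Testing λ = 3:
  p(3) = 27 - 162 + 297 - 162 = 0  ✓
  Dividing out (λ - 3): p(λ) = (λ - 3)(λ² - 15λ + 54).
Step 3 — remaining eigenvalues from the quadratic λ² - 15λ + 54 = 0:
  Δ = 15² - 4·54 = 225 - 216 = 9,  λ = (15 ± √9)/2 = (15 ± 3)/2 = 9 or 6.
  Sorted: λ_1 = 9,  λ_2 = 6,  λ_3 = 3  (check: sum = 18 = tr ✓).

Step 4 — unit eigenvector for λ_1 = 9: v spans the null space of (Sigma - λ_1 I), whose rows are
  r_1 = (-1, -1, -1),  r_2 = (-1, -4, 2),  r_3 = (-1, 2, -4).
  v is orthogonal to every row, so take v ∝ r_1 × r_2 = ((-1)·(2) - (-1)·(-4), (-1)·(-1) - (-1)·(2), (-1)·(-4) - (-1)·(-1)) = (-6, 3, 3).
  Rescale (divide by 3; multiply by -1 so the first nonzero entry is positive): u = (2, -1, -1).
  ||u|| = √((2)² + (-1)² + (-1)²) = √(6) ≈ 2.4495,  v_1 = u/||u|| ≈ (0.8165, -0.4082, -0.4082) (||v_1|| = 1).

λ_1 = 9,  λ_2 = 6,  λ_3 = 3;  v_1 ≈ (0.8165, -0.4082, -0.4082)


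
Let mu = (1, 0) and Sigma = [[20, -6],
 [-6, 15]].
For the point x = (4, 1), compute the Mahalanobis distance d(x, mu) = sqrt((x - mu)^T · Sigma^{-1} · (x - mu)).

Step 1 — centre the observation: (x - mu) = (3, 1).

Step 2 — invert Sigma. det(Sigma) = 20·15 - (-6)² = 264.
  Sigma^{-1} = (1/det) · [[d, -b], [-b, a]] = [[0.0568, 0.0227],
 [0.0227, 0.0758]].

Step 3 — form the quadratic (x - mu)^T · Sigma^{-1} · (x - mu):
  Sigma^{-1} · (x - mu) = (0.1932, 0.1439).
  (x - mu)^T · [Sigma^{-1} · (x - mu)] = (3)·(0.1932) + (1)·(0.1439) = 0.7235.

Step 4 — take square root: d = √(0.7235) ≈ 0.8506.

d(x, mu) = √(0.7235) ≈ 0.8506


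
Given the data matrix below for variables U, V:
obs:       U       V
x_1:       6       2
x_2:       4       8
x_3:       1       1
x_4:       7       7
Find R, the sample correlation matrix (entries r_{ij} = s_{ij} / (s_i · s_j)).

Step 1 — column means:
  mean(U) = (6 + 4 + 1 + 7) / 4 = 18/4 = 4.5
  mean(V) = (2 + 8 + 1 + 7) / 4 = 18/4 = 4.5

Step 2 — sample variances and covariances s[i,j] = (1/(n-1)) · Σ_k (x_{k,i} - mean_i) · (x_{k,j} - mean_j), with n-1 = 3:
  s[U,U] = ((1.5)·(1.5) + (-0.5)·(-0.5) + (-3.5)·(-3.5) + (2.5)·(2.5)) / 3 = 21/3 = 7
  s[U,V] = ((1.5)·(-2.5) + (-0.5)·(3.5) + (-3.5)·(-3.5) + (2.5)·(2.5)) / 3 = 13/3 = 4.3333
  s[V,V] = ((-2.5)·(-2.5) + (3.5)·(3.5) + (-3.5)·(-3.5) + (2.5)·(2.5)) / 3 = 37/3 = 12.3333
  Sample standard deviations s_i = √(s[i,i]):
  s(U) = √(7) = 2.6458
  s(V) = √(12.3333) = 3.5119

Step 3 — r_{ij} = s_{ij} / (s_i · s_j):
  r[U,U] = 1 (diagonal).
  r[U,V] = 4.3333 / (2.6458 · 3.5119) = 4.3333 / 9.2916 = 0.4664
  r[V,V] = 1 (diagonal).

R is symmetric with unit diagonal. Assembling:

R = [[1, 0.4664],
 [0.4664, 1]]
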